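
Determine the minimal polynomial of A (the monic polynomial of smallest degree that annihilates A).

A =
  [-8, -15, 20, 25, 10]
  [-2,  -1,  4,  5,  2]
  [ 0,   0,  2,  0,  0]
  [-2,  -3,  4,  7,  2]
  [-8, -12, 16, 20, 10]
x^2 - 4*x + 4

The characteristic polynomial is χ_A(x) = (x - 2)^5, so the eigenvalues are known. The minimal polynomial is
  m_A(x) = Π_λ (x − λ)^{k_λ}
where k_λ is the size of the *largest* Jordan block for λ (equivalently, the smallest k with (A − λI)^k v = 0 for every generalised eigenvector v of λ).

  λ = 2: largest Jordan block has size 2, contributing (x − 2)^2

So m_A(x) = (x - 2)^2 = x^2 - 4*x + 4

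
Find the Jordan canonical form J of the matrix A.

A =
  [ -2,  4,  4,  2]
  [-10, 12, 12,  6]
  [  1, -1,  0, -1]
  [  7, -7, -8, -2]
J_3(2) ⊕ J_1(2)

The characteristic polynomial is
  det(x·I − A) = x^4 - 8*x^3 + 24*x^2 - 32*x + 16 = (x - 2)^4

Eigenvalues and multiplicities (the geometric multiplicity of λ is n − rank(A − λI), which equals the number of Jordan blocks for λ):
  λ = 2: algebraic multiplicity = 4, geometric multiplicity = 2

Determining the block sizes for each eigenvalue:
  λ = 2: with am = 4 and gm = 2, the partition is not yet determined (e.g. several partitions of 4 into 2 parts exist). Let N = A − (2)·I. Computing rank(N^1) = 2, rank(N^2) = 1, rank(N^3) = 0; the number of blocks of size ≥ j is rank(N^{j−1}) − rank(N^j), giving [2, 1, 1]. So we have 1 block(s) of size 3, 1 block(s) of size 1 → block sizes [3, 1]

Assembling the blocks gives a Jordan form
J =
  [2, 1, 0, 0]
  [0, 2, 1, 0]
  [0, 0, 2, 0]
  [0, 0, 0, 2]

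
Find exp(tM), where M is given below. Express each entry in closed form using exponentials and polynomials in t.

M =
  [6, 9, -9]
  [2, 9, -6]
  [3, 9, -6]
e^{tM} =
  [3*t*exp(3*t) + exp(3*t), 9*t*exp(3*t), -9*t*exp(3*t)]
  [2*t*exp(3*t), 6*t*exp(3*t) + exp(3*t), -6*t*exp(3*t)]
  [3*t*exp(3*t), 9*t*exp(3*t), -9*t*exp(3*t) + exp(3*t)]

Strategy: write M = P · J · P⁻¹ where J is a Jordan canonical form, so e^{tM} = P · e^{tJ} · P⁻¹, and e^{tJ} can be computed block-by-block.

M has Jordan form
J =
  [3, 1, 0]
  [0, 3, 0]
  [0, 0, 3]
(up to reordering of blocks).

Per-block formulas:
  For a 2×2 Jordan block J_2(3): exp(t · J_2(3)) = e^(3t)·(I + t·N), where N is the 2×2 nilpotent shift.
  For a 1×1 block at λ = 3: exp(t · [3]) = [e^(3t)].

After assembling e^{tJ} and conjugating by P, we get:

e^{tM} =
  [3*t*exp(3*t) + exp(3*t), 9*t*exp(3*t), -9*t*exp(3*t)]
  [2*t*exp(3*t), 6*t*exp(3*t) + exp(3*t), -6*t*exp(3*t)]
  [3*t*exp(3*t), 9*t*exp(3*t), -9*t*exp(3*t) + exp(3*t)]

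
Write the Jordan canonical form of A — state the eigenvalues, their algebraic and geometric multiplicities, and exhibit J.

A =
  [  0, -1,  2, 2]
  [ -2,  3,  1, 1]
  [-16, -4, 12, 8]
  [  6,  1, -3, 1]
J_3(4) ⊕ J_1(4)

The characteristic polynomial is
  det(x·I − A) = x^4 - 16*x^3 + 96*x^2 - 256*x + 256 = (x - 4)^4

Eigenvalues and multiplicities (the geometric multiplicity of λ is n − rank(A − λI), which equals the number of Jordan blocks for λ):
  λ = 4: algebraic multiplicity = 4, geometric multiplicity = 2

Determining the block sizes for each eigenvalue:
  λ = 4: with am = 4 and gm = 2, the partition is not yet determined (e.g. several partitions of 4 into 2 parts exist). Let N = A − (4)·I. Computing rank(N^1) = 2, rank(N^2) = 1, rank(N^3) = 0; the number of blocks of size ≥ j is rank(N^{j−1}) − rank(N^j), giving [2, 1, 1]. So we have 1 block(s) of size 3, 1 block(s) of size 1 → block sizes [3, 1]

Assembling the blocks gives a Jordan form
J =
  [4, 1, 0, 0]
  [0, 4, 1, 0]
  [0, 0, 4, 0]
  [0, 0, 0, 4]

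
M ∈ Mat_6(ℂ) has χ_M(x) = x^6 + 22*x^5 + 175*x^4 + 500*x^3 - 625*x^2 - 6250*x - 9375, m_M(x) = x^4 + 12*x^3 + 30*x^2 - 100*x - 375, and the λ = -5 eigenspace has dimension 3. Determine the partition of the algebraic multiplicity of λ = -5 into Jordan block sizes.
Block sizes for λ = -5: [3, 1, 1]

Step 1 — from the characteristic polynomial, algebraic multiplicity of λ = -5 is 5. From dim ker(M − (-5)·I) = 3, there are exactly 3 Jordan blocks for λ = -5.
Step 2 — from the minimal polynomial, the factor (x + 5)^3 tells us the largest block for λ = -5 has size 3.
Step 3 — with total size 5, 3 blocks, and largest block 3, the block sizes (in nonincreasing order) are [3, 1, 1].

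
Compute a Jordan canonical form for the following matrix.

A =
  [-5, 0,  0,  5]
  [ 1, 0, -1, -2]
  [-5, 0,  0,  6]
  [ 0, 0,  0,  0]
J_1(-5) ⊕ J_3(0)

The characteristic polynomial is
  det(x·I − A) = x^4 + 5*x^3 = x^3*(x + 5)

Eigenvalues and multiplicities (the geometric multiplicity of λ is n − rank(A − λI), which equals the number of Jordan blocks for λ):
  λ = -5: algebraic multiplicity = 1, geometric multiplicity = 1
  λ = 0: algebraic multiplicity = 3, geometric multiplicity = 1

Determining the block sizes for each eigenvalue:
  λ = -5: one block (gm = 1), so the single block has size am = 1 → block sizes [1]
  λ = 0: one block (gm = 1), so the single block has size am = 3 → block sizes [3]

Assembling the blocks gives a Jordan form
J =
  [-5, 0, 0, 0]
  [ 0, 0, 1, 0]
  [ 0, 0, 0, 1]
  [ 0, 0, 0, 0]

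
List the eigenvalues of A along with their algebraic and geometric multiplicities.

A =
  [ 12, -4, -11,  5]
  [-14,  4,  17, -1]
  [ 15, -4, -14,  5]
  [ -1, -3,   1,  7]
λ = -3: alg = 1, geom = 1; λ = 4: alg = 3, geom = 1

Step 1 — factor the characteristic polynomial to read off the algebraic multiplicities:
  χ_A(x) = (x - 4)^3*(x + 3)

Step 2 — compute geometric multiplicities via the rank-nullity identity g(λ) = n − rank(A − λI):
  rank(A − (-3)·I) = 3, so dim ker(A − (-3)·I) = n − 3 = 1
  rank(A − (4)·I) = 3, so dim ker(A − (4)·I) = n − 3 = 1

Summary:
  λ = -3: algebraic multiplicity = 1, geometric multiplicity = 1
  λ = 4: algebraic multiplicity = 3, geometric multiplicity = 1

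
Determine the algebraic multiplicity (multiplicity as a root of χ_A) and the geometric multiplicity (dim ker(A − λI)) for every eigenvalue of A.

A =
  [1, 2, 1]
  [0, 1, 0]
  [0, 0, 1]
λ = 1: alg = 3, geom = 2

Step 1 — factor the characteristic polynomial to read off the algebraic multiplicities:
  χ_A(x) = (x - 1)^3

Step 2 — compute geometric multiplicities via the rank-nullity identity g(λ) = n − rank(A − λI):
  rank(A − (1)·I) = 1, so dim ker(A − (1)·I) = n − 1 = 2

Summary:
  λ = 1: algebraic multiplicity = 3, geometric multiplicity = 2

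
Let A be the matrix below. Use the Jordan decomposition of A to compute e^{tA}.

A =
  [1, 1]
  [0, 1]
e^{tA} =
  [exp(t), t*exp(t)]
  [0, exp(t)]

Strategy: write A = P · J · P⁻¹ where J is a Jordan canonical form, so e^{tA} = P · e^{tJ} · P⁻¹, and e^{tJ} can be computed block-by-block.

A has Jordan form
J =
  [1, 1]
  [0, 1]
(up to reordering of blocks).

Per-block formulas:
  For a 2×2 Jordan block J_2(1): exp(t · J_2(1)) = e^(1t)·(I + t·N), where N is the 2×2 nilpotent shift.

After assembling e^{tJ} and conjugating by P, we get:

e^{tA} =
  [exp(t), t*exp(t)]
  [0, exp(t)]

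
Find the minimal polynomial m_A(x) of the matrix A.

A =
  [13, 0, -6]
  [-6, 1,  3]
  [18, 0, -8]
x^2 - 5*x + 4

The characteristic polynomial is χ_A(x) = (x - 4)*(x - 1)^2, so the eigenvalues are known. The minimal polynomial is
  m_A(x) = Π_λ (x − λ)^{k_λ}
where k_λ is the size of the *largest* Jordan block for λ (equivalently, the smallest k with (A − λI)^k v = 0 for every generalised eigenvector v of λ).

  λ = 1: largest Jordan block has size 1, contributing (x − 1)
  λ = 4: largest Jordan block has size 1, contributing (x − 4)

So m_A(x) = (x - 4)*(x - 1) = x^2 - 5*x + 4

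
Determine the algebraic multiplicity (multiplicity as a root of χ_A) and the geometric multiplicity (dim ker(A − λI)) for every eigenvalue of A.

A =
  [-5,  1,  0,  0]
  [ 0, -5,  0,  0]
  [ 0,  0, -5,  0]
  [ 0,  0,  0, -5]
λ = -5: alg = 4, geom = 3

Step 1 — factor the characteristic polynomial to read off the algebraic multiplicities:
  χ_A(x) = (x + 5)^4

Step 2 — compute geometric multiplicities via the rank-nullity identity g(λ) = n − rank(A − λI):
  rank(A − (-5)·I) = 1, so dim ker(A − (-5)·I) = n − 1 = 3

Summary:
  λ = -5: algebraic multiplicity = 4, geometric multiplicity = 3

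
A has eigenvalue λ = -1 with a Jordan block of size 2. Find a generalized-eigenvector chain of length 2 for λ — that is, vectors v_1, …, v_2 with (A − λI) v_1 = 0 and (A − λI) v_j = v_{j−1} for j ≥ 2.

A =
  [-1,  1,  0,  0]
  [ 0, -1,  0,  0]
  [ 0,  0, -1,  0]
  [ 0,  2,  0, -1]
A Jordan chain for λ = -1 of length 2:
v_1 = (1, 0, 0, 2)ᵀ
v_2 = (0, 1, 0, 0)ᵀ

Let N = A − (-1)·I. We want v_2 with N^2 v_2 = 0 but N^1 v_2 ≠ 0; then v_{j-1} := N · v_j for j = 2, …, 2.

Pick v_2 = (0, 1, 0, 0)ᵀ.
Then v_1 = N · v_2 = (1, 0, 0, 2)ᵀ.

Sanity check: (A − (-1)·I) v_1 = (0, 0, 0, 0)ᵀ = 0. ✓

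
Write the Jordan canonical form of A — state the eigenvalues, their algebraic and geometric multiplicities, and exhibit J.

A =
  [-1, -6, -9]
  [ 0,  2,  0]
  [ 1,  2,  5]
J_2(2) ⊕ J_1(2)

The characteristic polynomial is
  det(x·I − A) = x^3 - 6*x^2 + 12*x - 8 = (x - 2)^3

Eigenvalues and multiplicities (the geometric multiplicity of λ is n − rank(A − λI), which equals the number of Jordan blocks for λ):
  λ = 2: algebraic multiplicity = 3, geometric multiplicity = 2

Determining the block sizes for each eigenvalue:
  λ = 2: 2 blocks summing to 3 forces exactly one block of size 2 and the rest size 1 → block sizes [2, 1]

Assembling the blocks gives a Jordan form
J =
  [2, 1, 0]
  [0, 2, 0]
  [0, 0, 2]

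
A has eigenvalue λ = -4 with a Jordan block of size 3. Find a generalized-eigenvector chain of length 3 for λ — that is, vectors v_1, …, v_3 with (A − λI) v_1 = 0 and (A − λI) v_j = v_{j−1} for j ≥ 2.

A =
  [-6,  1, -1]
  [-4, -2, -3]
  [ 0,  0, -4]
A Jordan chain for λ = -4 of length 3:
v_1 = (-1, -2, 0)ᵀ
v_2 = (-1, -3, 0)ᵀ
v_3 = (0, 0, 1)ᵀ

Let N = A − (-4)·I. We want v_3 with N^3 v_3 = 0 but N^2 v_3 ≠ 0; then v_{j-1} := N · v_j for j = 3, …, 2.

Pick v_3 = (0, 0, 1)ᵀ.
Then v_2 = N · v_3 = (-1, -3, 0)ᵀ.
Then v_1 = N · v_2 = (-1, -2, 0)ᵀ.

Sanity check: (A − (-4)·I) v_1 = (0, 0, 0)ᵀ = 0. ✓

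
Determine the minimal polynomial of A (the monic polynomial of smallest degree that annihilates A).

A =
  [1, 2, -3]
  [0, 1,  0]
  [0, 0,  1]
x^2 - 2*x + 1

The characteristic polynomial is χ_A(x) = (x - 1)^3, so the eigenvalues are known. The minimal polynomial is
  m_A(x) = Π_λ (x − λ)^{k_λ}
where k_λ is the size of the *largest* Jordan block for λ (equivalently, the smallest k with (A − λI)^k v = 0 for every generalised eigenvector v of λ).

  λ = 1: largest Jordan block has size 2, contributing (x − 1)^2

So m_A(x) = (x - 1)^2 = x^2 - 2*x + 1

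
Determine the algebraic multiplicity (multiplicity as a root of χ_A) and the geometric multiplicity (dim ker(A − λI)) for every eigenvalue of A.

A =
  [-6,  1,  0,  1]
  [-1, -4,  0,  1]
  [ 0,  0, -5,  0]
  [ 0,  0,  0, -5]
λ = -5: alg = 4, geom = 3

Step 1 — factor the characteristic polynomial to read off the algebraic multiplicities:
  χ_A(x) = (x + 5)^4

Step 2 — compute geometric multiplicities via the rank-nullity identity g(λ) = n − rank(A − λI):
  rank(A − (-5)·I) = 1, so dim ker(A − (-5)·I) = n − 1 = 3

Summary:
  λ = -5: algebraic multiplicity = 4, geometric multiplicity = 3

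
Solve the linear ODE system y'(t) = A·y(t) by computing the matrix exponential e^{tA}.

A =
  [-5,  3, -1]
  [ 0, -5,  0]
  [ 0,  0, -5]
e^{tA} =
  [exp(-5*t), 3*t*exp(-5*t), -t*exp(-5*t)]
  [0, exp(-5*t), 0]
  [0, 0, exp(-5*t)]

Strategy: write A = P · J · P⁻¹ where J is a Jordan canonical form, so e^{tA} = P · e^{tJ} · P⁻¹, and e^{tJ} can be computed block-by-block.

A has Jordan form
J =
  [-5,  1,  0]
  [ 0, -5,  0]
  [ 0,  0, -5]
(up to reordering of blocks).

Per-block formulas:
  For a 1×1 block at λ = -5: exp(t · [-5]) = [e^(-5t)].
  For a 2×2 Jordan block J_2(-5): exp(t · J_2(-5)) = e^(-5t)·(I + t·N), where N is the 2×2 nilpotent shift.

After assembling e^{tJ} and conjugating by P, we get:

e^{tA} =
  [exp(-5*t), 3*t*exp(-5*t), -t*exp(-5*t)]
  [0, exp(-5*t), 0]
  [0, 0, exp(-5*t)]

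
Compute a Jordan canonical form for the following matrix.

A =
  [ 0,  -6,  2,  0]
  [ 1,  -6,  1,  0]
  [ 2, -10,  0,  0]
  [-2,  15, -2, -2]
J_3(-2) ⊕ J_1(-2)

The characteristic polynomial is
  det(x·I − A) = x^4 + 8*x^3 + 24*x^2 + 32*x + 16 = (x + 2)^4

Eigenvalues and multiplicities (the geometric multiplicity of λ is n − rank(A − λI), which equals the number of Jordan blocks for λ):
  λ = -2: algebraic multiplicity = 4, geometric multiplicity = 2

Determining the block sizes for each eigenvalue:
  λ = -2: with am = 4 and gm = 2, the partition is not yet determined (e.g. several partitions of 4 into 2 parts exist). Let N = A − (-2)·I. Computing rank(N^1) = 2, rank(N^2) = 1, rank(N^3) = 0; the number of blocks of size ≥ j is rank(N^{j−1}) − rank(N^j), giving [2, 1, 1]. So we have 1 block(s) of size 3, 1 block(s) of size 1 → block sizes [3, 1]

Assembling the blocks gives a Jordan form
J =
  [-2,  1,  0,  0]
  [ 0, -2,  1,  0]
  [ 0,  0, -2,  0]
  [ 0,  0,  0, -2]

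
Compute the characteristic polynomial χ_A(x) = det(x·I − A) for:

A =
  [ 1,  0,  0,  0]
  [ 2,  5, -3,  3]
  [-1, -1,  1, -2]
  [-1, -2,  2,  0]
x^4 - 7*x^3 + 18*x^2 - 20*x + 8

Expanding det(x·I − A) (e.g. by cofactor expansion or by noting that A is similar to its Jordan form J, which has the same characteristic polynomial as A) gives
  χ_A(x) = x^4 - 7*x^3 + 18*x^2 - 20*x + 8
which factors as (x - 2)^3*(x - 1). The eigenvalues (with algebraic multiplicities) are λ = 1 with multiplicity 1, λ = 2 with multiplicity 3.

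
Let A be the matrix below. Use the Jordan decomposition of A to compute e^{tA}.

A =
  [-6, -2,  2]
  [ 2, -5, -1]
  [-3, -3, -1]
e^{tA} =
  [-3*t^2*exp(-4*t) - 2*t*exp(-4*t) + exp(-4*t), -2*t*exp(-4*t), 2*t^2*exp(-4*t) + 2*t*exp(-4*t)]
  [-3*t^2*exp(-4*t)/2 + 2*t*exp(-4*t), -t*exp(-4*t) + exp(-4*t), t^2*exp(-4*t) - t*exp(-4*t)]
  [-9*t^2*exp(-4*t)/2 - 3*t*exp(-4*t), -3*t*exp(-4*t), 3*t^2*exp(-4*t) + 3*t*exp(-4*t) + exp(-4*t)]

Strategy: write A = P · J · P⁻¹ where J is a Jordan canonical form, so e^{tA} = P · e^{tJ} · P⁻¹, and e^{tJ} can be computed block-by-block.

A has Jordan form
J =
  [-4,  1,  0]
  [ 0, -4,  1]
  [ 0,  0, -4]
(up to reordering of blocks).

Per-block formulas:
  For a 3×3 Jordan block J_3(-4): exp(t · J_3(-4)) = e^(-4t)·(I + t·N + (t^2/2)·N^2), where N is the 3×3 nilpotent shift.

After assembling e^{tJ} and conjugating by P, we get:

e^{tA} =
  [-3*t^2*exp(-4*t) - 2*t*exp(-4*t) + exp(-4*t), -2*t*exp(-4*t), 2*t^2*exp(-4*t) + 2*t*exp(-4*t)]
  [-3*t^2*exp(-4*t)/2 + 2*t*exp(-4*t), -t*exp(-4*t) + exp(-4*t), t^2*exp(-4*t) - t*exp(-4*t)]
  [-9*t^2*exp(-4*t)/2 - 3*t*exp(-4*t), -3*t*exp(-4*t), 3*t^2*exp(-4*t) + 3*t*exp(-4*t) + exp(-4*t)]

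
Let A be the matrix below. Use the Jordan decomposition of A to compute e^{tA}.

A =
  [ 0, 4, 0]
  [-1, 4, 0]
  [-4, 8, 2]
e^{tA} =
  [-2*t*exp(2*t) + exp(2*t), 4*t*exp(2*t), 0]
  [-t*exp(2*t), 2*t*exp(2*t) + exp(2*t), 0]
  [-4*t*exp(2*t), 8*t*exp(2*t), exp(2*t)]

Strategy: write A = P · J · P⁻¹ where J is a Jordan canonical form, so e^{tA} = P · e^{tJ} · P⁻¹, and e^{tJ} can be computed block-by-block.

A has Jordan form
J =
  [2, 1, 0]
  [0, 2, 0]
  [0, 0, 2]
(up to reordering of blocks).

Per-block formulas:
  For a 2×2 Jordan block J_2(2): exp(t · J_2(2)) = e^(2t)·(I + t·N), where N is the 2×2 nilpotent shift.
  For a 1×1 block at λ = 2: exp(t · [2]) = [e^(2t)].

After assembling e^{tJ} and conjugating by P, we get:

e^{tA} =
  [-2*t*exp(2*t) + exp(2*t), 4*t*exp(2*t), 0]
  [-t*exp(2*t), 2*t*exp(2*t) + exp(2*t), 0]
  [-4*t*exp(2*t), 8*t*exp(2*t), exp(2*t)]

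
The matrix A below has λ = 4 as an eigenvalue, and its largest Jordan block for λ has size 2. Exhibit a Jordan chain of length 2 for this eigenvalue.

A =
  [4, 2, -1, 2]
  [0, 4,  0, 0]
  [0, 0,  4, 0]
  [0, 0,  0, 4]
A Jordan chain for λ = 4 of length 2:
v_1 = (2, 0, 0, 0)ᵀ
v_2 = (0, 1, 0, 0)ᵀ

Let N = A − (4)·I. We want v_2 with N^2 v_2 = 0 but N^1 v_2 ≠ 0; then v_{j-1} := N · v_j for j = 2, …, 2.

Pick v_2 = (0, 1, 0, 0)ᵀ.
Then v_1 = N · v_2 = (2, 0, 0, 0)ᵀ.

Sanity check: (A − (4)·I) v_1 = (0, 0, 0, 0)ᵀ = 0. ✓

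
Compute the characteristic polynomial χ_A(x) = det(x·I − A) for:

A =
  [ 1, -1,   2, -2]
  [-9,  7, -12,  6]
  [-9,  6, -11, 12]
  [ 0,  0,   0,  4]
x^4 - x^3 - 12*x^2 - 4*x + 16

Expanding det(x·I − A) (e.g. by cofactor expansion or by noting that A is similar to its Jordan form J, which has the same characteristic polynomial as A) gives
  χ_A(x) = x^4 - x^3 - 12*x^2 - 4*x + 16
which factors as (x - 4)*(x - 1)*(x + 2)^2. The eigenvalues (with algebraic multiplicities) are λ = -2 with multiplicity 2, λ = 1 with multiplicity 1, λ = 4 with multiplicity 1.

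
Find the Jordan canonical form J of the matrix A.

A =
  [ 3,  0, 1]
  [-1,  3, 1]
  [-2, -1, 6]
J_3(4)

The characteristic polynomial is
  det(x·I − A) = x^3 - 12*x^2 + 48*x - 64 = (x - 4)^3

Eigenvalues and multiplicities (the geometric multiplicity of λ is n − rank(A − λI), which equals the number of Jordan blocks for λ):
  λ = 4: algebraic multiplicity = 3, geometric multiplicity = 1

Determining the block sizes for each eigenvalue:
  λ = 4: one block (gm = 1), so the single block has size am = 3 → block sizes [3]

Assembling the blocks gives a Jordan form
J =
  [4, 1, 0]
  [0, 4, 1]
  [0, 0, 4]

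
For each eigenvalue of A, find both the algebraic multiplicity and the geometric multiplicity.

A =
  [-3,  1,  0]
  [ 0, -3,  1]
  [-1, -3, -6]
λ = -4: alg = 3, geom = 1

Step 1 — factor the characteristic polynomial to read off the algebraic multiplicities:
  χ_A(x) = (x + 4)^3

Step 2 — compute geometric multiplicities via the rank-nullity identity g(λ) = n − rank(A − λI):
  rank(A − (-4)·I) = 2, so dim ker(A − (-4)·I) = n − 2 = 1

Summary:
  λ = -4: algebraic multiplicity = 3, geometric multiplicity = 1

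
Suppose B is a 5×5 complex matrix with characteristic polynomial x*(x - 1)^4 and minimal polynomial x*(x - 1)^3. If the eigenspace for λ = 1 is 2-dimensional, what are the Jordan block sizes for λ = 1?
Block sizes for λ = 1: [3, 1]

Step 1 — from the characteristic polynomial, algebraic multiplicity of λ = 1 is 4. From dim ker(B − (1)·I) = 2, there are exactly 2 Jordan blocks for λ = 1.
Step 2 — from the minimal polynomial, the factor (x − 1)^3 tells us the largest block for λ = 1 has size 3.
Step 3 — with total size 4, 2 blocks, and largest block 3, the block sizes (in nonincreasing order) are [3, 1].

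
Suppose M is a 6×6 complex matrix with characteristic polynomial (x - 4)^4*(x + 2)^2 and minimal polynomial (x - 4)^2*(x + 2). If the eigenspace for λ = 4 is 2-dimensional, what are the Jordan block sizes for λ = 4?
Block sizes for λ = 4: [2, 2]

Step 1 — from the characteristic polynomial, algebraic multiplicity of λ = 4 is 4. From dim ker(M − (4)·I) = 2, there are exactly 2 Jordan blocks for λ = 4.
Step 2 — from the minimal polynomial, the factor (x − 4)^2 tells us the largest block for λ = 4 has size 2.
Step 3 — with total size 4, 2 blocks, and largest block 2, the block sizes (in nonincreasing order) are [2, 2].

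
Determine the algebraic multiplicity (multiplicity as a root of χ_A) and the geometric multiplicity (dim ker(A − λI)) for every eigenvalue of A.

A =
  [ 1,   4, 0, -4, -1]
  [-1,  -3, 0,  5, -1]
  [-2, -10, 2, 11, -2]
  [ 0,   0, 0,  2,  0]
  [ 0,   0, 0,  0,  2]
λ = -1: alg = 2, geom = 1; λ = 2: alg = 3, geom = 2

Step 1 — factor the characteristic polynomial to read off the algebraic multiplicities:
  χ_A(x) = (x - 2)^3*(x + 1)^2

Step 2 — compute geometric multiplicities via the rank-nullity identity g(λ) = n − rank(A − λI):
  rank(A − (-1)·I) = 4, so dim ker(A − (-1)·I) = n − 4 = 1
  rank(A − (2)·I) = 3, so dim ker(A − (2)·I) = n − 3 = 2

Summary:
  λ = -1: algebraic multiplicity = 2, geometric multiplicity = 1
  λ = 2: algebraic multiplicity = 3, geometric multiplicity = 2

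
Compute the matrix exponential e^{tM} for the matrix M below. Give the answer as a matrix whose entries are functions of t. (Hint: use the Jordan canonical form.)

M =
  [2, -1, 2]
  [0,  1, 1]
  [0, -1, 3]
e^{tM} =
  [exp(2*t), -t^2*exp(2*t)/2 - t*exp(2*t), t^2*exp(2*t)/2 + 2*t*exp(2*t)]
  [0, -t*exp(2*t) + exp(2*t), t*exp(2*t)]
  [0, -t*exp(2*t), t*exp(2*t) + exp(2*t)]

Strategy: write M = P · J · P⁻¹ where J is a Jordan canonical form, so e^{tM} = P · e^{tJ} · P⁻¹, and e^{tJ} can be computed block-by-block.

M has Jordan form
J =
  [2, 1, 0]
  [0, 2, 1]
  [0, 0, 2]
(up to reordering of blocks).

Per-block formulas:
  For a 3×3 Jordan block J_3(2): exp(t · J_3(2)) = e^(2t)·(I + t·N + (t^2/2)·N^2), where N is the 3×3 nilpotent shift.

After assembling e^{tJ} and conjugating by P, we get:

e^{tM} =
  [exp(2*t), -t^2*exp(2*t)/2 - t*exp(2*t), t^2*exp(2*t)/2 + 2*t*exp(2*t)]
  [0, -t*exp(2*t) + exp(2*t), t*exp(2*t)]
  [0, -t*exp(2*t), t*exp(2*t) + exp(2*t)]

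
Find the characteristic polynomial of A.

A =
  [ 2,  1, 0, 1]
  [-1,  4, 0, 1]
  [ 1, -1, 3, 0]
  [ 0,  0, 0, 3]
x^4 - 12*x^3 + 54*x^2 - 108*x + 81

Expanding det(x·I − A) (e.g. by cofactor expansion or by noting that A is similar to its Jordan form J, which has the same characteristic polynomial as A) gives
  χ_A(x) = x^4 - 12*x^3 + 54*x^2 - 108*x + 81
which factors as (x - 3)^4. The eigenvalues (with algebraic multiplicities) are λ = 3 with multiplicity 4.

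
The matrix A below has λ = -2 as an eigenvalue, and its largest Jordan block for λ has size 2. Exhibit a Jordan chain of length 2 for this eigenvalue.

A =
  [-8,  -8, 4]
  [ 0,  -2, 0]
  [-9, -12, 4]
A Jordan chain for λ = -2 of length 2:
v_1 = (-6, 0, -9)ᵀ
v_2 = (1, 0, 0)ᵀ

Let N = A − (-2)·I. We want v_2 with N^2 v_2 = 0 but N^1 v_2 ≠ 0; then v_{j-1} := N · v_j for j = 2, …, 2.

Pick v_2 = (1, 0, 0)ᵀ.
Then v_1 = N · v_2 = (-6, 0, -9)ᵀ.

Sanity check: (A − (-2)·I) v_1 = (0, 0, 0)ᵀ = 0. ✓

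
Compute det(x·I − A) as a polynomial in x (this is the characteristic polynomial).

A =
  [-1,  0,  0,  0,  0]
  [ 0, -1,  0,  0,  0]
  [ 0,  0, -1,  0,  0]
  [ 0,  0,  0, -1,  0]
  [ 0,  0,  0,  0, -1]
x^5 + 5*x^4 + 10*x^3 + 10*x^2 + 5*x + 1

Expanding det(x·I − A) (e.g. by cofactor expansion or by noting that A is similar to its Jordan form J, which has the same characteristic polynomial as A) gives
  χ_A(x) = x^5 + 5*x^4 + 10*x^3 + 10*x^2 + 5*x + 1
which factors as (x + 1)^5. The eigenvalues (with algebraic multiplicities) are λ = -1 with multiplicity 5.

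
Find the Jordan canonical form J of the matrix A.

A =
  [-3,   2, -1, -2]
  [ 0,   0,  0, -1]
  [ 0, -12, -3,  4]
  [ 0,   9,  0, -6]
J_2(-3) ⊕ J_2(-3)

The characteristic polynomial is
  det(x·I − A) = x^4 + 12*x^3 + 54*x^2 + 108*x + 81 = (x + 3)^4

Eigenvalues and multiplicities (the geometric multiplicity of λ is n − rank(A − λI), which equals the number of Jordan blocks for λ):
  λ = -3: algebraic multiplicity = 4, geometric multiplicity = 2

Determining the block sizes for each eigenvalue:
  λ = -3: with am = 4 and gm = 2, the partition is not yet determined (e.g. several partitions of 4 into 2 parts exist). Let N = A − (-3)·I. Computing rank(N^1) = 2, rank(N^2) = 0; the number of blocks of size ≥ j is rank(N^{j−1}) − rank(N^j), giving [2, 2]. So we have 2 block(s) of size 2 → block sizes [2, 2]

Assembling the blocks gives a Jordan form
J =
  [-3,  1,  0,  0]
  [ 0, -3,  0,  0]
  [ 0,  0, -3,  1]
  [ 0,  0,  0, -3]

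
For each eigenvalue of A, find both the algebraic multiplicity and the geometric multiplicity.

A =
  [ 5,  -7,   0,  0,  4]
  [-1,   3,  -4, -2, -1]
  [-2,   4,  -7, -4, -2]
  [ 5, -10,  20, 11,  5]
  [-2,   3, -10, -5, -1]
λ = 1: alg = 3, geom = 2; λ = 4: alg = 2, geom = 1

Step 1 — factor the characteristic polynomial to read off the algebraic multiplicities:
  χ_A(x) = (x - 4)^2*(x - 1)^3

Step 2 — compute geometric multiplicities via the rank-nullity identity g(λ) = n − rank(A − λI):
  rank(A − (1)·I) = 3, so dim ker(A − (1)·I) = n − 3 = 2
  rank(A − (4)·I) = 4, so dim ker(A − (4)·I) = n − 4 = 1

Summary:
  λ = 1: algebraic multiplicity = 3, geometric multiplicity = 2
  λ = 4: algebraic multiplicity = 2, geometric multiplicity = 1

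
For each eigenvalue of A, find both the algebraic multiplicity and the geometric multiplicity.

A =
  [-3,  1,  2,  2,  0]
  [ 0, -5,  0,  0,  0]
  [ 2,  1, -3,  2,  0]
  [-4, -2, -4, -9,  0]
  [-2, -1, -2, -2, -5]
λ = -5: alg = 5, geom = 4

Step 1 — factor the characteristic polynomial to read off the algebraic multiplicities:
  χ_A(x) = (x + 5)^5

Step 2 — compute geometric multiplicities via the rank-nullity identity g(λ) = n − rank(A − λI):
  rank(A − (-5)·I) = 1, so dim ker(A − (-5)·I) = n − 1 = 4

Summary:
  λ = -5: algebraic multiplicity = 5, geometric multiplicity = 4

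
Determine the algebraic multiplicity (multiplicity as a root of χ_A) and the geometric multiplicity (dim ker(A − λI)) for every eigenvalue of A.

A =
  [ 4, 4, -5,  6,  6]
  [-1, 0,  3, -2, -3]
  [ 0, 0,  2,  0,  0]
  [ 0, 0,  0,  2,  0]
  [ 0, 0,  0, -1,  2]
λ = 2: alg = 5, geom = 2

Step 1 — factor the characteristic polynomial to read off the algebraic multiplicities:
  χ_A(x) = (x - 2)^5

Step 2 — compute geometric multiplicities via the rank-nullity identity g(λ) = n − rank(A − λI):
  rank(A − (2)·I) = 3, so dim ker(A − (2)·I) = n − 3 = 2

Summary:
  λ = 2: algebraic multiplicity = 5, geometric multiplicity = 2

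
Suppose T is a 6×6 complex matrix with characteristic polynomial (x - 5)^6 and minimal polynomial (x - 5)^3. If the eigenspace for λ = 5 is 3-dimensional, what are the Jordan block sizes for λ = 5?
Block sizes for λ = 5: [3, 2, 1]

Step 1 — from the characteristic polynomial, algebraic multiplicity of λ = 5 is 6. From dim ker(T − (5)·I) = 3, there are exactly 3 Jordan blocks for λ = 5.
Step 2 — from the minimal polynomial, the factor (x − 5)^3 tells us the largest block for λ = 5 has size 3.
Step 3 — with total size 6, 3 blocks, and largest block 3, the block sizes (in nonincreasing order) are [3, 2, 1].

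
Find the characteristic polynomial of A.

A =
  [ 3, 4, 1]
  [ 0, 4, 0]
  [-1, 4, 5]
x^3 - 12*x^2 + 48*x - 64

Expanding det(x·I − A) (e.g. by cofactor expansion or by noting that A is similar to its Jordan form J, which has the same characteristic polynomial as A) gives
  χ_A(x) = x^3 - 12*x^2 + 48*x - 64
which factors as (x - 4)^3. The eigenvalues (with algebraic multiplicities) are λ = 4 with multiplicity 3.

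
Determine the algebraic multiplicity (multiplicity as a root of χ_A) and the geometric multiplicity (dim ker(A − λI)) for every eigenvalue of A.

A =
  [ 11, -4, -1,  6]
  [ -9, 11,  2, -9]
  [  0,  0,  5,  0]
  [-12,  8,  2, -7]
λ = 5: alg = 4, geom = 2

Step 1 — factor the characteristic polynomial to read off the algebraic multiplicities:
  χ_A(x) = (x - 5)^4

Step 2 — compute geometric multiplicities via the rank-nullity identity g(λ) = n − rank(A − λI):
  rank(A − (5)·I) = 2, so dim ker(A − (5)·I) = n − 2 = 2

Summary:
  λ = 5: algebraic multiplicity = 4, geometric multiplicity = 2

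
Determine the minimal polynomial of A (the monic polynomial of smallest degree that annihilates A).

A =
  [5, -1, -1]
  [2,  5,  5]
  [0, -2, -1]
x^3 - 9*x^2 + 27*x - 27

The characteristic polynomial is χ_A(x) = (x - 3)^3, so the eigenvalues are known. The minimal polynomial is
  m_A(x) = Π_λ (x − λ)^{k_λ}
where k_λ is the size of the *largest* Jordan block for λ (equivalently, the smallest k with (A − λI)^k v = 0 for every generalised eigenvector v of λ).

  λ = 3: largest Jordan block has size 3, contributing (x − 3)^3

So m_A(x) = (x - 3)^3 = x^3 - 9*x^2 + 27*x - 27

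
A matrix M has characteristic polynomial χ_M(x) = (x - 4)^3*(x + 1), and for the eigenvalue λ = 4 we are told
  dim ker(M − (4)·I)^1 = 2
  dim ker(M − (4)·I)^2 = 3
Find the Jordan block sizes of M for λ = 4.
Block sizes for λ = 4: [2, 1]

From the dimensions of kernels of powers, the number of Jordan blocks of size at least j is d_j − d_{j−1} where d_j = dim ker(N^j) (with d_0 = 0). Computing the differences gives [2, 1].
The number of blocks of size exactly k is (#blocks of size ≥ k) − (#blocks of size ≥ k + 1), so the partition is: 1 block(s) of size 1, 1 block(s) of size 2.
In nonincreasing order the block sizes are [2, 1].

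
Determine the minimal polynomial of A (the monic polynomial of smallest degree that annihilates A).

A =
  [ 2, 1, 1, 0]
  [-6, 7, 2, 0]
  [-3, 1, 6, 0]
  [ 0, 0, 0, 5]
x^2 - 10*x + 25

The characteristic polynomial is χ_A(x) = (x - 5)^4, so the eigenvalues are known. The minimal polynomial is
  m_A(x) = Π_λ (x − λ)^{k_λ}
where k_λ is the size of the *largest* Jordan block for λ (equivalently, the smallest k with (A − λI)^k v = 0 for every generalised eigenvector v of λ).

  λ = 5: largest Jordan block has size 2, contributing (x − 5)^2

So m_A(x) = (x - 5)^2 = x^2 - 10*x + 25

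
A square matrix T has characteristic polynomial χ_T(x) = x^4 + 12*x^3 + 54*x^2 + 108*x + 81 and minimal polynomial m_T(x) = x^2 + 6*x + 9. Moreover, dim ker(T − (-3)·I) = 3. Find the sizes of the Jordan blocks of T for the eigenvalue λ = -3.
Block sizes for λ = -3: [2, 1, 1]

Step 1 — from the characteristic polynomial, algebraic multiplicity of λ = -3 is 4. From dim ker(T − (-3)·I) = 3, there are exactly 3 Jordan blocks for λ = -3.
Step 2 — from the minimal polynomial, the factor (x + 3)^2 tells us the largest block for λ = -3 has size 2.
Step 3 — with total size 4, 3 blocks, and largest block 2, the block sizes (in nonincreasing order) are [2, 1, 1].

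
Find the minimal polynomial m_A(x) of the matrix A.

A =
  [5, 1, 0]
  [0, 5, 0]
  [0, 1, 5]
x^2 - 10*x + 25

The characteristic polynomial is χ_A(x) = (x - 5)^3, so the eigenvalues are known. The minimal polynomial is
  m_A(x) = Π_λ (x − λ)^{k_λ}
where k_λ is the size of the *largest* Jordan block for λ (equivalently, the smallest k with (A − λI)^k v = 0 for every generalised eigenvector v of λ).

  λ = 5: largest Jordan block has size 2, contributing (x − 5)^2

So m_A(x) = (x - 5)^2 = x^2 - 10*x + 25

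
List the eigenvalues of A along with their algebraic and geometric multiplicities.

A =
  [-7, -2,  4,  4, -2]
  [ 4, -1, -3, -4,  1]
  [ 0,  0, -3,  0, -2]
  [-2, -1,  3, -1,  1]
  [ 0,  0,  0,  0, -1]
λ = -3: alg = 4, geom = 2; λ = -1: alg = 1, geom = 1

Step 1 — factor the characteristic polynomial to read off the algebraic multiplicities:
  χ_A(x) = (x + 1)*(x + 3)^4

Step 2 — compute geometric multiplicities via the rank-nullity identity g(λ) = n − rank(A − λI):
  rank(A − (-3)·I) = 3, so dim ker(A − (-3)·I) = n − 3 = 2
  rank(A − (-1)·I) = 4, so dim ker(A − (-1)·I) = n − 4 = 1

Summary:
  λ = -3: algebraic multiplicity = 4, geometric multiplicity = 2
  λ = -1: algebraic multiplicity = 1, geometric multiplicity = 1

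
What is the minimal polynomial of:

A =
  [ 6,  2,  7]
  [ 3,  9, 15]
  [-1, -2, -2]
x^3 - 13*x^2 + 55*x - 75

The characteristic polynomial is χ_A(x) = (x - 5)^2*(x - 3), so the eigenvalues are known. The minimal polynomial is
  m_A(x) = Π_λ (x − λ)^{k_λ}
where k_λ is the size of the *largest* Jordan block for λ (equivalently, the smallest k with (A − λI)^k v = 0 for every generalised eigenvector v of λ).

  λ = 3: largest Jordan block has size 1, contributing (x − 3)
  λ = 5: largest Jordan block has size 2, contributing (x − 5)^2

So m_A(x) = (x - 5)^2*(x - 3) = x^3 - 13*x^2 + 55*x - 75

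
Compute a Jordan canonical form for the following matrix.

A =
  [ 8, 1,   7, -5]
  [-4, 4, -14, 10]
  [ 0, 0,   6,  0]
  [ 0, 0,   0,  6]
J_2(6) ⊕ J_1(6) ⊕ J_1(6)

The characteristic polynomial is
  det(x·I − A) = x^4 - 24*x^3 + 216*x^2 - 864*x + 1296 = (x - 6)^4

Eigenvalues and multiplicities (the geometric multiplicity of λ is n − rank(A − λI), which equals the number of Jordan blocks for λ):
  λ = 6: algebraic multiplicity = 4, geometric multiplicity = 3

Determining the block sizes for each eigenvalue:
  λ = 6: 3 blocks summing to 4 forces exactly one block of size 2 and the rest size 1 → block sizes [2, 1, 1]

Assembling the blocks gives a Jordan form
J =
  [6, 1, 0, 0]
  [0, 6, 0, 0]
  [0, 0, 6, 0]
  [0, 0, 0, 6]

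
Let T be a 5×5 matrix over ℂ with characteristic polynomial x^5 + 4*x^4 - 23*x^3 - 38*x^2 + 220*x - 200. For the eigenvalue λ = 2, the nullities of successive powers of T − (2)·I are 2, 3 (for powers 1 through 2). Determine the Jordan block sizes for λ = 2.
Block sizes for λ = 2: [2, 1]

From the dimensions of kernels of powers, the number of Jordan blocks of size at least j is d_j − d_{j−1} where d_j = dim ker(N^j) (with d_0 = 0). Computing the differences gives [2, 1].
The number of blocks of size exactly k is (#blocks of size ≥ k) − (#blocks of size ≥ k + 1), so the partition is: 1 block(s) of size 1, 1 block(s) of size 2.
In nonincreasing order the block sizes are [2, 1].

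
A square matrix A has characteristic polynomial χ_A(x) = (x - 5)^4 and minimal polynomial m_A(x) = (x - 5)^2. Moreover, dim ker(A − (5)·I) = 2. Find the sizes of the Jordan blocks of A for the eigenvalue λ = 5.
Block sizes for λ = 5: [2, 2]

Step 1 — from the characteristic polynomial, algebraic multiplicity of λ = 5 is 4. From dim ker(A − (5)·I) = 2, there are exactly 2 Jordan blocks for λ = 5.
Step 2 — from the minimal polynomial, the factor (x − 5)^2 tells us the largest block for λ = 5 has size 2.
Step 3 — with total size 4, 2 blocks, and largest block 2, the block sizes (in nonincreasing order) are [2, 2].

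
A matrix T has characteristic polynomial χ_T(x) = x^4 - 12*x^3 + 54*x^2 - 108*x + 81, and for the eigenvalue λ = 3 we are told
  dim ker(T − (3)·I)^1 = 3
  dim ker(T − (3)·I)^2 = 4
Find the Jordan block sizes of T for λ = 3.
Block sizes for λ = 3: [2, 1, 1]

From the dimensions of kernels of powers, the number of Jordan blocks of size at least j is d_j − d_{j−1} where d_j = dim ker(N^j) (with d_0 = 0). Computing the differences gives [3, 1].
The number of blocks of size exactly k is (#blocks of size ≥ k) − (#blocks of size ≥ k + 1), so the partition is: 2 block(s) of size 1, 1 block(s) of size 2.
In nonincreasing order the block sizes are [2, 1, 1].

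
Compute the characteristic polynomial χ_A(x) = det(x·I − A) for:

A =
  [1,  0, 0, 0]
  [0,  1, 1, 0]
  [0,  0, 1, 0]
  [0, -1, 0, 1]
x^4 - 4*x^3 + 6*x^2 - 4*x + 1

Expanding det(x·I − A) (e.g. by cofactor expansion or by noting that A is similar to its Jordan form J, which has the same characteristic polynomial as A) gives
  χ_A(x) = x^4 - 4*x^3 + 6*x^2 - 4*x + 1
which factors as (x - 1)^4. The eigenvalues (with algebraic multiplicities) are λ = 1 with multiplicity 4.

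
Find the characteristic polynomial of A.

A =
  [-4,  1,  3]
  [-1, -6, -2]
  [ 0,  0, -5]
x^3 + 15*x^2 + 75*x + 125

Expanding det(x·I − A) (e.g. by cofactor expansion or by noting that A is similar to its Jordan form J, which has the same characteristic polynomial as A) gives
  χ_A(x) = x^3 + 15*x^2 + 75*x + 125
which factors as (x + 5)^3. The eigenvalues (with algebraic multiplicities) are λ = -5 with multiplicity 3.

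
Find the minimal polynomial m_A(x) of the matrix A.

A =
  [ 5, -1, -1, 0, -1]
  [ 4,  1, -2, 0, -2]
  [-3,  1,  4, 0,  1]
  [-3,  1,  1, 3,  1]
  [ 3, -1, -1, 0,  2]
x^3 - 9*x^2 + 27*x - 27

The characteristic polynomial is χ_A(x) = (x - 3)^5, so the eigenvalues are known. The minimal polynomial is
  m_A(x) = Π_λ (x − λ)^{k_λ}
where k_λ is the size of the *largest* Jordan block for λ (equivalently, the smallest k with (A − λI)^k v = 0 for every generalised eigenvector v of λ).

  λ = 3: largest Jordan block has size 3, contributing (x − 3)^3

So m_A(x) = (x - 3)^3 = x^3 - 9*x^2 + 27*x - 27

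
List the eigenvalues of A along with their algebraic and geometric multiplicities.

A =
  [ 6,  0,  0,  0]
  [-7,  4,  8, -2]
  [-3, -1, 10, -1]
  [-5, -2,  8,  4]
λ = 6: alg = 4, geom = 2

Step 1 — factor the characteristic polynomial to read off the algebraic multiplicities:
  χ_A(x) = (x - 6)^4

Step 2 — compute geometric multiplicities via the rank-nullity identity g(λ) = n − rank(A − λI):
  rank(A − (6)·I) = 2, so dim ker(A − (6)·I) = n − 2 = 2

Summary:
  λ = 6: algebraic multiplicity = 4, geometric multiplicity = 2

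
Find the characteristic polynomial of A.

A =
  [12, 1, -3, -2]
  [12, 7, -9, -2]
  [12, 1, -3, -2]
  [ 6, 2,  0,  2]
x^4 - 18*x^3 + 108*x^2 - 216*x

Expanding det(x·I − A) (e.g. by cofactor expansion or by noting that A is similar to its Jordan form J, which has the same characteristic polynomial as A) gives
  χ_A(x) = x^4 - 18*x^3 + 108*x^2 - 216*x
which factors as x*(x - 6)^3. The eigenvalues (with algebraic multiplicities) are λ = 0 with multiplicity 1, λ = 6 with multiplicity 3.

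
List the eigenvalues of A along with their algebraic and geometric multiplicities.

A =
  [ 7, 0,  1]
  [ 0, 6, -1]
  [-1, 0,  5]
λ = 6: alg = 3, geom = 1

Step 1 — factor the characteristic polynomial to read off the algebraic multiplicities:
  χ_A(x) = (x - 6)^3

Step 2 — compute geometric multiplicities via the rank-nullity identity g(λ) = n − rank(A − λI):
  rank(A − (6)·I) = 2, so dim ker(A − (6)·I) = n − 2 = 1

Summary:
  λ = 6: algebraic multiplicity = 3, geometric multiplicity = 1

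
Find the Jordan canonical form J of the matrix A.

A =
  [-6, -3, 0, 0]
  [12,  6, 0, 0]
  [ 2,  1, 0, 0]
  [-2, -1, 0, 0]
J_2(0) ⊕ J_1(0) ⊕ J_1(0)

The characteristic polynomial is
  det(x·I − A) = x^4

Eigenvalues and multiplicities (the geometric multiplicity of λ is n − rank(A − λI), which equals the number of Jordan blocks for λ):
  λ = 0: algebraic multiplicity = 4, geometric multiplicity = 3

Determining the block sizes for each eigenvalue:
  λ = 0: 3 blocks summing to 4 forces exactly one block of size 2 and the rest size 1 → block sizes [2, 1, 1]

Assembling the blocks gives a Jordan form
J =
  [0, 1, 0, 0]
  [0, 0, 0, 0]
  [0, 0, 0, 0]
  [0, 0, 0, 0]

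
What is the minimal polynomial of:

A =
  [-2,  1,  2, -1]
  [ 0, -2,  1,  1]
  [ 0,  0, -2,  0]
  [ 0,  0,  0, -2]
x^3 + 6*x^2 + 12*x + 8

The characteristic polynomial is χ_A(x) = (x + 2)^4, so the eigenvalues are known. The minimal polynomial is
  m_A(x) = Π_λ (x − λ)^{k_λ}
where k_λ is the size of the *largest* Jordan block for λ (equivalently, the smallest k with (A − λI)^k v = 0 for every generalised eigenvector v of λ).

  λ = -2: largest Jordan block has size 3, contributing (x + 2)^3

So m_A(x) = (x + 2)^3 = x^3 + 6*x^2 + 12*x + 8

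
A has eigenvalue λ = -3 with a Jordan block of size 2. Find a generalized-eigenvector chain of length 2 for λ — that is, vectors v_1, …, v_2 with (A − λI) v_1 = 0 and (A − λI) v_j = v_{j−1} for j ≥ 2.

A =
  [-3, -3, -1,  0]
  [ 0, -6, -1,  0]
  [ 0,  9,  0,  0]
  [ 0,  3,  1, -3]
A Jordan chain for λ = -3 of length 2:
v_1 = (-3, -3, 9, 3)ᵀ
v_2 = (0, 1, 0, 0)ᵀ

Let N = A − (-3)·I. We want v_2 with N^2 v_2 = 0 but N^1 v_2 ≠ 0; then v_{j-1} := N · v_j for j = 2, …, 2.

Pick v_2 = (0, 1, 0, 0)ᵀ.
Then v_1 = N · v_2 = (-3, -3, 9, 3)ᵀ.

Sanity check: (A − (-3)·I) v_1 = (0, 0, 0, 0)ᵀ = 0. ✓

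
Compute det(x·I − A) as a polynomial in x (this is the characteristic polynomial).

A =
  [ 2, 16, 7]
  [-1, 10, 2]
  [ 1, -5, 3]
x^3 - 15*x^2 + 75*x - 125

Expanding det(x·I − A) (e.g. by cofactor expansion or by noting that A is similar to its Jordan form J, which has the same characteristic polynomial as A) gives
  χ_A(x) = x^3 - 15*x^2 + 75*x - 125
which factors as (x - 5)^3. The eigenvalues (with algebraic multiplicities) are λ = 5 with multiplicity 3.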